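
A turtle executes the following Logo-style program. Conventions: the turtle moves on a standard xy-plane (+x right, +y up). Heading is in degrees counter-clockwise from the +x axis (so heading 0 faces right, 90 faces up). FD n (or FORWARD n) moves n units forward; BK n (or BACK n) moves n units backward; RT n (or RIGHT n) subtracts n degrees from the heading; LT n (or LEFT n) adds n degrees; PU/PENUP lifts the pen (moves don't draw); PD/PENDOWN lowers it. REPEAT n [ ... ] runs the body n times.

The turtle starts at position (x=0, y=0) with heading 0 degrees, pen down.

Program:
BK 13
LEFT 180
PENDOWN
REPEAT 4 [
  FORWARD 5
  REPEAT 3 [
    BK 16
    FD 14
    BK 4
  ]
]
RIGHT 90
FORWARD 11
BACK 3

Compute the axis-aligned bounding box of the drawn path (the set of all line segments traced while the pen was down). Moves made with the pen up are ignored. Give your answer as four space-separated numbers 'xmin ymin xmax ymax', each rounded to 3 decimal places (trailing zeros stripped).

Executing turtle program step by step:
Start: pos=(0,0), heading=0, pen down
BK 13: (0,0) -> (-13,0) [heading=0, draw]
LT 180: heading 0 -> 180
PD: pen down
REPEAT 4 [
  -- iteration 1/4 --
  FD 5: (-13,0) -> (-18,0) [heading=180, draw]
  REPEAT 3 [
    -- iteration 1/3 --
    BK 16: (-18,0) -> (-2,0) [heading=180, draw]
    FD 14: (-2,0) -> (-16,0) [heading=180, draw]
    BK 4: (-16,0) -> (-12,0) [heading=180, draw]
    -- iteration 2/3 --
    BK 16: (-12,0) -> (4,0) [heading=180, draw]
    FD 14: (4,0) -> (-10,0) [heading=180, draw]
    BK 4: (-10,0) -> (-6,0) [heading=180, draw]
    -- iteration 3/3 --
    BK 16: (-6,0) -> (10,0) [heading=180, draw]
    FD 14: (10,0) -> (-4,0) [heading=180, draw]
    BK 4: (-4,0) -> (0,0) [heading=180, draw]
  ]
  -- iteration 2/4 --
  FD 5: (0,0) -> (-5,0) [heading=180, draw]
  REPEAT 3 [
    -- iteration 1/3 --
    BK 16: (-5,0) -> (11,0) [heading=180, draw]
    FD 14: (11,0) -> (-3,0) [heading=180, draw]
    BK 4: (-3,0) -> (1,0) [heading=180, draw]
    -- iteration 2/3 --
    BK 16: (1,0) -> (17,0) [heading=180, draw]
    FD 14: (17,0) -> (3,0) [heading=180, draw]
    BK 4: (3,0) -> (7,0) [heading=180, draw]
    -- iteration 3/3 --
    BK 16: (7,0) -> (23,0) [heading=180, draw]
    FD 14: (23,0) -> (9,0) [heading=180, draw]
    BK 4: (9,0) -> (13,0) [heading=180, draw]
  ]
  -- iteration 3/4 --
  FD 5: (13,0) -> (8,0) [heading=180, draw]
  REPEAT 3 [
    -- iteration 1/3 --
    BK 16: (8,0) -> (24,0) [heading=180, draw]
    FD 14: (24,0) -> (10,0) [heading=180, draw]
    BK 4: (10,0) -> (14,0) [heading=180, draw]
    -- iteration 2/3 --
    BK 16: (14,0) -> (30,0) [heading=180, draw]
    FD 14: (30,0) -> (16,0) [heading=180, draw]
    BK 4: (16,0) -> (20,0) [heading=180, draw]
    -- iteration 3/3 --
    BK 16: (20,0) -> (36,0) [heading=180, draw]
    FD 14: (36,0) -> (22,0) [heading=180, draw]
    BK 4: (22,0) -> (26,0) [heading=180, draw]
  ]
  -- iteration 4/4 --
  FD 5: (26,0) -> (21,0) [heading=180, draw]
  REPEAT 3 [
    -- iteration 1/3 --
    BK 16: (21,0) -> (37,0) [heading=180, draw]
    FD 14: (37,0) -> (23,0) [heading=180, draw]
    BK 4: (23,0) -> (27,0) [heading=180, draw]
    -- iteration 2/3 --
    BK 16: (27,0) -> (43,0) [heading=180, draw]
    FD 14: (43,0) -> (29,0) [heading=180, draw]
    BK 4: (29,0) -> (33,0) [heading=180, draw]
    -- iteration 3/3 --
    BK 16: (33,0) -> (49,0) [heading=180, draw]
    FD 14: (49,0) -> (35,0) [heading=180, draw]
    BK 4: (35,0) -> (39,0) [heading=180, draw]
  ]
]
RT 90: heading 180 -> 90
FD 11: (39,0) -> (39,11) [heading=90, draw]
BK 3: (39,11) -> (39,8) [heading=90, draw]
Final: pos=(39,8), heading=90, 43 segment(s) drawn

Segment endpoints: x in {-18, -16, -13, -12, -10, -6, -5, -4, -3, -2, 0, 1, 3, 4, 7, 8, 9, 10, 11, 13, 14, 16, 17, 20, 21, 22, 23, 24, 26, 27, 29, 30, 33, 35, 36, 37, 39, 43, 49}, y in {0, 0, 0, 0, 0, 0, 0, 0, 0, 0, 0, 0, 0, 0, 0, 0, 0, 0, 0, 0, 0, 0, 0, 0, 0, 0, 0, 0, 0, 0, 0, 0, 0, 0, 0, 0, 0, 0, 0, 0, 0, 8, 11}
xmin=-18, ymin=0, xmax=49, ymax=11

Answer: -18 0 49 11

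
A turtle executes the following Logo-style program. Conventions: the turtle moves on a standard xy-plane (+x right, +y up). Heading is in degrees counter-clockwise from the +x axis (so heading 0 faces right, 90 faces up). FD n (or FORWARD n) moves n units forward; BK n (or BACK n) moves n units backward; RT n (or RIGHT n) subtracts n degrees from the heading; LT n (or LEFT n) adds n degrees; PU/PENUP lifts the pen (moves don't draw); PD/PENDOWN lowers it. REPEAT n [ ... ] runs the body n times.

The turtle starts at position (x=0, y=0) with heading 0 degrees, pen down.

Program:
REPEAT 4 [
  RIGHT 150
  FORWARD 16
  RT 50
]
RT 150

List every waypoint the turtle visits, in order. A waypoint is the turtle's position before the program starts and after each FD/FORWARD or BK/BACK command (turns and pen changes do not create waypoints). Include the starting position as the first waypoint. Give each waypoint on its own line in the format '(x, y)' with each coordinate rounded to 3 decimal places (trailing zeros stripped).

Answer: (0, 0)
(-13.856, -8)
(1.901, -5.222)
(-13.856, -2.443)
(0, -10.443)

Derivation:
Executing turtle program step by step:
Start: pos=(0,0), heading=0, pen down
REPEAT 4 [
  -- iteration 1/4 --
  RT 150: heading 0 -> 210
  FD 16: (0,0) -> (-13.856,-8) [heading=210, draw]
  RT 50: heading 210 -> 160
  -- iteration 2/4 --
  RT 150: heading 160 -> 10
  FD 16: (-13.856,-8) -> (1.901,-5.222) [heading=10, draw]
  RT 50: heading 10 -> 320
  -- iteration 3/4 --
  RT 150: heading 320 -> 170
  FD 16: (1.901,-5.222) -> (-13.856,-2.443) [heading=170, draw]
  RT 50: heading 170 -> 120
  -- iteration 4/4 --
  RT 150: heading 120 -> 330
  FD 16: (-13.856,-2.443) -> (0,-10.443) [heading=330, draw]
  RT 50: heading 330 -> 280
]
RT 150: heading 280 -> 130
Final: pos=(0,-10.443), heading=130, 4 segment(s) drawn
Waypoints (5 total):
(0, 0)
(-13.856, -8)
(1.901, -5.222)
(-13.856, -2.443)
(0, -10.443)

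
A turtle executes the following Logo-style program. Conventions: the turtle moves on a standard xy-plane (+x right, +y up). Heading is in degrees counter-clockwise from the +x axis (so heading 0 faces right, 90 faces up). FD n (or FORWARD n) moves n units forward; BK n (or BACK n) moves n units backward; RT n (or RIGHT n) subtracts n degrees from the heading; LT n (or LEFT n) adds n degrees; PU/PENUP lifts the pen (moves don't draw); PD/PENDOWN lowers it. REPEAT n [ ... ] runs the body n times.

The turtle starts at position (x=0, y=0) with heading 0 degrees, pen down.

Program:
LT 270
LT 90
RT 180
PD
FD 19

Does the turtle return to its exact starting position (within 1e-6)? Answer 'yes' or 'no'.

Answer: no

Derivation:
Executing turtle program step by step:
Start: pos=(0,0), heading=0, pen down
LT 270: heading 0 -> 270
LT 90: heading 270 -> 0
RT 180: heading 0 -> 180
PD: pen down
FD 19: (0,0) -> (-19,0) [heading=180, draw]
Final: pos=(-19,0), heading=180, 1 segment(s) drawn

Start position: (0, 0)
Final position: (-19, 0)
Distance = 19; >= 1e-6 -> NOT closed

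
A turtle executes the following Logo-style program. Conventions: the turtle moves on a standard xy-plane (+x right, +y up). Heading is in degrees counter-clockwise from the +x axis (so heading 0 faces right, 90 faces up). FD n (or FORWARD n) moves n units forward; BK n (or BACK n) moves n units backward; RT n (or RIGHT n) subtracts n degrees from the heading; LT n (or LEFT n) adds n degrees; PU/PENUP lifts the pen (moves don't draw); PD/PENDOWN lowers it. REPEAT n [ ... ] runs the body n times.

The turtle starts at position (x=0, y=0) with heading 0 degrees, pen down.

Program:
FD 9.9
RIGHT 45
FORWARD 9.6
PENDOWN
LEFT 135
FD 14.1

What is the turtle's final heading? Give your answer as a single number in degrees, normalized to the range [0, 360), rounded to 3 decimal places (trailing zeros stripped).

Executing turtle program step by step:
Start: pos=(0,0), heading=0, pen down
FD 9.9: (0,0) -> (9.9,0) [heading=0, draw]
RT 45: heading 0 -> 315
FD 9.6: (9.9,0) -> (16.688,-6.788) [heading=315, draw]
PD: pen down
LT 135: heading 315 -> 90
FD 14.1: (16.688,-6.788) -> (16.688,7.312) [heading=90, draw]
Final: pos=(16.688,7.312), heading=90, 3 segment(s) drawn

Answer: 90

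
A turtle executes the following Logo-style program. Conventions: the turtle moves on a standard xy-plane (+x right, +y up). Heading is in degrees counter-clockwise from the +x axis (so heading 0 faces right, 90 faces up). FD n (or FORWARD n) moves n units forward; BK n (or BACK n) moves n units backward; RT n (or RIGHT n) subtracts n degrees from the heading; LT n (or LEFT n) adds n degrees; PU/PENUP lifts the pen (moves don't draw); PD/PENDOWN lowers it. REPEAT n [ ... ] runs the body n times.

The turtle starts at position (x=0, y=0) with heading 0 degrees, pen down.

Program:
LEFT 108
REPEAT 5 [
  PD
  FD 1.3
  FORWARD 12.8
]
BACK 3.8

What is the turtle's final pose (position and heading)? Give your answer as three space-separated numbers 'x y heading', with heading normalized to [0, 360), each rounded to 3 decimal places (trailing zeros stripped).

Answer: -20.611 63.435 108

Derivation:
Executing turtle program step by step:
Start: pos=(0,0), heading=0, pen down
LT 108: heading 0 -> 108
REPEAT 5 [
  -- iteration 1/5 --
  PD: pen down
  FD 1.3: (0,0) -> (-0.402,1.236) [heading=108, draw]
  FD 12.8: (-0.402,1.236) -> (-4.357,13.41) [heading=108, draw]
  -- iteration 2/5 --
  PD: pen down
  FD 1.3: (-4.357,13.41) -> (-4.759,14.646) [heading=108, draw]
  FD 12.8: (-4.759,14.646) -> (-8.714,26.82) [heading=108, draw]
  -- iteration 3/5 --
  PD: pen down
  FD 1.3: (-8.714,26.82) -> (-9.116,28.056) [heading=108, draw]
  FD 12.8: (-9.116,28.056) -> (-13.071,40.23) [heading=108, draw]
  -- iteration 4/5 --
  PD: pen down
  FD 1.3: (-13.071,40.23) -> (-13.473,41.466) [heading=108, draw]
  FD 12.8: (-13.473,41.466) -> (-17.429,53.64) [heading=108, draw]
  -- iteration 5/5 --
  PD: pen down
  FD 1.3: (-17.429,53.64) -> (-17.83,54.876) [heading=108, draw]
  FD 12.8: (-17.83,54.876) -> (-21.786,67.049) [heading=108, draw]
]
BK 3.8: (-21.786,67.049) -> (-20.611,63.435) [heading=108, draw]
Final: pos=(-20.611,63.435), heading=108, 11 segment(s) drawn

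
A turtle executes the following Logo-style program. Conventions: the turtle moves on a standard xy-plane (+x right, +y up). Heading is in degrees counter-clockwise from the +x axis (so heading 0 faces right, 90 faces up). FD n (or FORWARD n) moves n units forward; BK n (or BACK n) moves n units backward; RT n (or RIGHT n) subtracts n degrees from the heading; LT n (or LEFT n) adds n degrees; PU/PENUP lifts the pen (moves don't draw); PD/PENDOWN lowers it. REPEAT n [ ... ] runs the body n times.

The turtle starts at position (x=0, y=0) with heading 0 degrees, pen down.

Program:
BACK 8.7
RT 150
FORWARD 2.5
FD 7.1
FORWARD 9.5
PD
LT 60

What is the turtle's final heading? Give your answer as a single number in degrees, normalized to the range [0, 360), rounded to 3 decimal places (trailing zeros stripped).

Answer: 270

Derivation:
Executing turtle program step by step:
Start: pos=(0,0), heading=0, pen down
BK 8.7: (0,0) -> (-8.7,0) [heading=0, draw]
RT 150: heading 0 -> 210
FD 2.5: (-8.7,0) -> (-10.865,-1.25) [heading=210, draw]
FD 7.1: (-10.865,-1.25) -> (-17.014,-4.8) [heading=210, draw]
FD 9.5: (-17.014,-4.8) -> (-25.241,-9.55) [heading=210, draw]
PD: pen down
LT 60: heading 210 -> 270
Final: pos=(-25.241,-9.55), heading=270, 4 segment(s) drawn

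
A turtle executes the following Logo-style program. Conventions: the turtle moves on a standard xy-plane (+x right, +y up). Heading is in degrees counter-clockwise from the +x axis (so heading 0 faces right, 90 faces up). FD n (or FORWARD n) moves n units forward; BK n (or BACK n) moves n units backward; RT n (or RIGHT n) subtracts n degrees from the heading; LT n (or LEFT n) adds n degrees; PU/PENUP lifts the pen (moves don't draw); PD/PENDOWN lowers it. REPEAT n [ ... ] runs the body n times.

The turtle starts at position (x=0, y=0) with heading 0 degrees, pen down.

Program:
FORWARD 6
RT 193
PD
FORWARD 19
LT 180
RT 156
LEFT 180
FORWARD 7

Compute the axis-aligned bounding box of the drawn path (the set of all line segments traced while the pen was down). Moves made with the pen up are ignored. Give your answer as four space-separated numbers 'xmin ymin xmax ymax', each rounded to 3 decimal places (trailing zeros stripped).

Executing turtle program step by step:
Start: pos=(0,0), heading=0, pen down
FD 6: (0,0) -> (6,0) [heading=0, draw]
RT 193: heading 0 -> 167
PD: pen down
FD 19: (6,0) -> (-12.513,4.274) [heading=167, draw]
LT 180: heading 167 -> 347
RT 156: heading 347 -> 191
LT 180: heading 191 -> 11
FD 7: (-12.513,4.274) -> (-5.642,5.61) [heading=11, draw]
Final: pos=(-5.642,5.61), heading=11, 3 segment(s) drawn

Segment endpoints: x in {-12.513, -5.642, 0, 6}, y in {0, 4.274, 5.61}
xmin=-12.513, ymin=0, xmax=6, ymax=5.61

Answer: -12.513 0 6 5.61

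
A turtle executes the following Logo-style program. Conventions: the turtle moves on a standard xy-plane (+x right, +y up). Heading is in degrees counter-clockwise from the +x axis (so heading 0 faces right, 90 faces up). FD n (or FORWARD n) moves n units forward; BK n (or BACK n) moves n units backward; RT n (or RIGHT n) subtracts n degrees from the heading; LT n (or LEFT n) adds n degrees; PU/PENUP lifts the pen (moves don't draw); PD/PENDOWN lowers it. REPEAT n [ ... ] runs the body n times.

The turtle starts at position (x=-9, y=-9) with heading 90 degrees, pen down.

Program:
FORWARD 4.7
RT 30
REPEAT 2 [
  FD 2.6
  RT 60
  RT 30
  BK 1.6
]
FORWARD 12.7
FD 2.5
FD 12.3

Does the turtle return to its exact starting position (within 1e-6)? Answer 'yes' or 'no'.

Executing turtle program step by step:
Start: pos=(-9,-9), heading=90, pen down
FD 4.7: (-9,-9) -> (-9,-4.3) [heading=90, draw]
RT 30: heading 90 -> 60
REPEAT 2 [
  -- iteration 1/2 --
  FD 2.6: (-9,-4.3) -> (-7.7,-2.048) [heading=60, draw]
  RT 60: heading 60 -> 0
  RT 30: heading 0 -> 330
  BK 1.6: (-7.7,-2.048) -> (-9.086,-1.248) [heading=330, draw]
  -- iteration 2/2 --
  FD 2.6: (-9.086,-1.248) -> (-6.834,-2.548) [heading=330, draw]
  RT 60: heading 330 -> 270
  RT 30: heading 270 -> 240
  BK 1.6: (-6.834,-2.548) -> (-6.034,-1.163) [heading=240, draw]
]
FD 12.7: (-6.034,-1.163) -> (-12.384,-12.161) [heading=240, draw]
FD 2.5: (-12.384,-12.161) -> (-13.634,-14.326) [heading=240, draw]
FD 12.3: (-13.634,-14.326) -> (-19.784,-24.978) [heading=240, draw]
Final: pos=(-19.784,-24.978), heading=240, 8 segment(s) drawn

Start position: (-9, -9)
Final position: (-19.784, -24.978)
Distance = 19.277; >= 1e-6 -> NOT closed

Answer: no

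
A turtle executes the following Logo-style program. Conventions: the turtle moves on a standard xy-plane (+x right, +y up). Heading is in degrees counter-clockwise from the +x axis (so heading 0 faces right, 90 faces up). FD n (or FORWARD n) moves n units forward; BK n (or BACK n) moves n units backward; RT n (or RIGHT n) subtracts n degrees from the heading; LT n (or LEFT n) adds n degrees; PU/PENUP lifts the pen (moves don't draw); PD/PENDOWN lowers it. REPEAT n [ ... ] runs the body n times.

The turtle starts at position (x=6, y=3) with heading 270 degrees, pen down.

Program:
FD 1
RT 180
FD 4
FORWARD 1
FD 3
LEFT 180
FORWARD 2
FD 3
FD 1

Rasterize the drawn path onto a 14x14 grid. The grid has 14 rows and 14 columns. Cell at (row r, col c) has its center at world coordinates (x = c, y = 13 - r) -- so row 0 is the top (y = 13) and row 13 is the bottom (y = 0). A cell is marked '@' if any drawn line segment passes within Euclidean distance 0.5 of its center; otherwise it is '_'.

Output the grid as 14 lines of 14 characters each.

Answer: ______________
______________
______________
______@_______
______@_______
______@_______
______@_______
______@_______
______@_______
______@_______
______@_______
______@_______
______________
______________

Derivation:
Segment 0: (6,3) -> (6,2)
Segment 1: (6,2) -> (6,6)
Segment 2: (6,6) -> (6,7)
Segment 3: (6,7) -> (6,10)
Segment 4: (6,10) -> (6,8)
Segment 5: (6,8) -> (6,5)
Segment 6: (6,5) -> (6,4)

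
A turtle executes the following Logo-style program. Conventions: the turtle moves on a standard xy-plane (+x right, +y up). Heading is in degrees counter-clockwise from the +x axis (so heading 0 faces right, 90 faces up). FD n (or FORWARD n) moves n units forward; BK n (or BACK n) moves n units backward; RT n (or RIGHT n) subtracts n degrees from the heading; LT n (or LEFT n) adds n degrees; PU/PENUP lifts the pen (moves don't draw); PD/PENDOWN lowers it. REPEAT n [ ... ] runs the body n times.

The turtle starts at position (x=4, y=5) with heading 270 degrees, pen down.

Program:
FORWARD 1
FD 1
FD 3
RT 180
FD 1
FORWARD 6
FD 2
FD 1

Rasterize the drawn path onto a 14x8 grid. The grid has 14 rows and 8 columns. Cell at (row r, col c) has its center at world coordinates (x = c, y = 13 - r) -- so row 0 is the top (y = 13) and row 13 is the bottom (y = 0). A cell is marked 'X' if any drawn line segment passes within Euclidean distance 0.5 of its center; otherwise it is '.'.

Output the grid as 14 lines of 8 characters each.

Segment 0: (4,5) -> (4,4)
Segment 1: (4,4) -> (4,3)
Segment 2: (4,3) -> (4,0)
Segment 3: (4,0) -> (4,1)
Segment 4: (4,1) -> (4,7)
Segment 5: (4,7) -> (4,9)
Segment 6: (4,9) -> (4,10)

Answer: ........
........
........
....X...
....X...
....X...
....X...
....X...
....X...
....X...
....X...
....X...
....X...
....X...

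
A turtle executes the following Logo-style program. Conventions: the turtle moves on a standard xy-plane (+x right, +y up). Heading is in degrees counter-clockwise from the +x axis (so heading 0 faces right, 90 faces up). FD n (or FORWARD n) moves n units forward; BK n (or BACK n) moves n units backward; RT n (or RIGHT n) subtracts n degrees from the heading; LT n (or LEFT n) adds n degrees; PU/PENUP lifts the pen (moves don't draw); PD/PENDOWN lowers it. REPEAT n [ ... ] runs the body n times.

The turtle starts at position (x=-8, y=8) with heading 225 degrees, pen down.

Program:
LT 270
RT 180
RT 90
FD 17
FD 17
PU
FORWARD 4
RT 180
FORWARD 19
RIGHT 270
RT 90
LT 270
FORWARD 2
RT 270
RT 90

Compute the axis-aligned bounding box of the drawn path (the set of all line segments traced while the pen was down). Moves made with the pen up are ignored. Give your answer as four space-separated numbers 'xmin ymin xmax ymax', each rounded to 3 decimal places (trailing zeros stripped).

Answer: -32.042 -16.042 -8 8

Derivation:
Executing turtle program step by step:
Start: pos=(-8,8), heading=225, pen down
LT 270: heading 225 -> 135
RT 180: heading 135 -> 315
RT 90: heading 315 -> 225
FD 17: (-8,8) -> (-20.021,-4.021) [heading=225, draw]
FD 17: (-20.021,-4.021) -> (-32.042,-16.042) [heading=225, draw]
PU: pen up
FD 4: (-32.042,-16.042) -> (-34.87,-18.87) [heading=225, move]
RT 180: heading 225 -> 45
FD 19: (-34.87,-18.87) -> (-21.435,-5.435) [heading=45, move]
RT 270: heading 45 -> 135
RT 90: heading 135 -> 45
LT 270: heading 45 -> 315
FD 2: (-21.435,-5.435) -> (-20.021,-6.849) [heading=315, move]
RT 270: heading 315 -> 45
RT 90: heading 45 -> 315
Final: pos=(-20.021,-6.849), heading=315, 2 segment(s) drawn

Segment endpoints: x in {-32.042, -20.021, -8}, y in {-16.042, -4.021, 8}
xmin=-32.042, ymin=-16.042, xmax=-8, ymax=8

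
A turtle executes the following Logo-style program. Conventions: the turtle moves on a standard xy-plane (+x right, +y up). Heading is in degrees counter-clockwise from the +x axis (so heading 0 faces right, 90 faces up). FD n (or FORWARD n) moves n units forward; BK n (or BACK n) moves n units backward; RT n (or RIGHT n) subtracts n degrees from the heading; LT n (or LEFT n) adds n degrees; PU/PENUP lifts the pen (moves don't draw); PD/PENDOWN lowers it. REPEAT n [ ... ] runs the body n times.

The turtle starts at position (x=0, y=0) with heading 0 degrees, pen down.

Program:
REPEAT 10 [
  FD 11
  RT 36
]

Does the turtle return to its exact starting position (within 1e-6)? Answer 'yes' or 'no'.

Executing turtle program step by step:
Start: pos=(0,0), heading=0, pen down
REPEAT 10 [
  -- iteration 1/10 --
  FD 11: (0,0) -> (11,0) [heading=0, draw]
  RT 36: heading 0 -> 324
  -- iteration 2/10 --
  FD 11: (11,0) -> (19.899,-6.466) [heading=324, draw]
  RT 36: heading 324 -> 288
  -- iteration 3/10 --
  FD 11: (19.899,-6.466) -> (23.298,-16.927) [heading=288, draw]
  RT 36: heading 288 -> 252
  -- iteration 4/10 --
  FD 11: (23.298,-16.927) -> (19.899,-27.389) [heading=252, draw]
  RT 36: heading 252 -> 216
  -- iteration 5/10 --
  FD 11: (19.899,-27.389) -> (11,-33.855) [heading=216, draw]
  RT 36: heading 216 -> 180
  -- iteration 6/10 --
  FD 11: (11,-33.855) -> (0,-33.855) [heading=180, draw]
  RT 36: heading 180 -> 144
  -- iteration 7/10 --
  FD 11: (0,-33.855) -> (-8.899,-27.389) [heading=144, draw]
  RT 36: heading 144 -> 108
  -- iteration 8/10 --
  FD 11: (-8.899,-27.389) -> (-12.298,-16.927) [heading=108, draw]
  RT 36: heading 108 -> 72
  -- iteration 9/10 --
  FD 11: (-12.298,-16.927) -> (-8.899,-6.466) [heading=72, draw]
  RT 36: heading 72 -> 36
  -- iteration 10/10 --
  FD 11: (-8.899,-6.466) -> (0,0) [heading=36, draw]
  RT 36: heading 36 -> 0
]
Final: pos=(0,0), heading=0, 10 segment(s) drawn

Start position: (0, 0)
Final position: (0, 0)
Distance = 0; < 1e-6 -> CLOSED

Answer: yes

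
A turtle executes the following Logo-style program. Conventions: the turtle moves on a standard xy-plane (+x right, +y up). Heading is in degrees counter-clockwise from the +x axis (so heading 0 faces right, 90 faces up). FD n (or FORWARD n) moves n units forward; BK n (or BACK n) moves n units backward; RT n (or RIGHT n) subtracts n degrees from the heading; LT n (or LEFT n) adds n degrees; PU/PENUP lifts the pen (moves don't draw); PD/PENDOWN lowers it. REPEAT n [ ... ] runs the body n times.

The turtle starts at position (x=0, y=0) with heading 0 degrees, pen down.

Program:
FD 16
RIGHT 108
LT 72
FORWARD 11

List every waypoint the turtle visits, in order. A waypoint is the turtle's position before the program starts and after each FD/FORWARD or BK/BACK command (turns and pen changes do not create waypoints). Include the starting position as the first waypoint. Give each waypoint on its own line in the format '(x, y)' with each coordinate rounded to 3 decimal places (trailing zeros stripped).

Executing turtle program step by step:
Start: pos=(0,0), heading=0, pen down
FD 16: (0,0) -> (16,0) [heading=0, draw]
RT 108: heading 0 -> 252
LT 72: heading 252 -> 324
FD 11: (16,0) -> (24.899,-6.466) [heading=324, draw]
Final: pos=(24.899,-6.466), heading=324, 2 segment(s) drawn
Waypoints (3 total):
(0, 0)
(16, 0)
(24.899, -6.466)

Answer: (0, 0)
(16, 0)
(24.899, -6.466)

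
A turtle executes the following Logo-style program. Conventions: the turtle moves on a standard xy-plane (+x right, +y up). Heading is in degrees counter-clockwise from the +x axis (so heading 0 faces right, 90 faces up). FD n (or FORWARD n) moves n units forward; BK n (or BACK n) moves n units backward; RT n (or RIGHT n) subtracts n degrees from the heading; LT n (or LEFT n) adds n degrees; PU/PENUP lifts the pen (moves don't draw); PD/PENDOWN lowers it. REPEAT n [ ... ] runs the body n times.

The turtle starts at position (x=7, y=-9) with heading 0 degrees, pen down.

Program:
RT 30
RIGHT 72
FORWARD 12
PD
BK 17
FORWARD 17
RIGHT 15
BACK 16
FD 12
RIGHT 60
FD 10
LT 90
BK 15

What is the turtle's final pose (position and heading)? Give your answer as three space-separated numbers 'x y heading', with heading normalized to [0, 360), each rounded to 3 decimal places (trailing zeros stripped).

Executing turtle program step by step:
Start: pos=(7,-9), heading=0, pen down
RT 30: heading 0 -> 330
RT 72: heading 330 -> 258
FD 12: (7,-9) -> (4.505,-20.738) [heading=258, draw]
PD: pen down
BK 17: (4.505,-20.738) -> (8.04,-4.109) [heading=258, draw]
FD 17: (8.04,-4.109) -> (4.505,-20.738) [heading=258, draw]
RT 15: heading 258 -> 243
BK 16: (4.505,-20.738) -> (11.769,-6.482) [heading=243, draw]
FD 12: (11.769,-6.482) -> (6.321,-17.174) [heading=243, draw]
RT 60: heading 243 -> 183
FD 10: (6.321,-17.174) -> (-3.665,-17.697) [heading=183, draw]
LT 90: heading 183 -> 273
BK 15: (-3.665,-17.697) -> (-4.45,-2.718) [heading=273, draw]
Final: pos=(-4.45,-2.718), heading=273, 7 segment(s) drawn

Answer: -4.45 -2.718 273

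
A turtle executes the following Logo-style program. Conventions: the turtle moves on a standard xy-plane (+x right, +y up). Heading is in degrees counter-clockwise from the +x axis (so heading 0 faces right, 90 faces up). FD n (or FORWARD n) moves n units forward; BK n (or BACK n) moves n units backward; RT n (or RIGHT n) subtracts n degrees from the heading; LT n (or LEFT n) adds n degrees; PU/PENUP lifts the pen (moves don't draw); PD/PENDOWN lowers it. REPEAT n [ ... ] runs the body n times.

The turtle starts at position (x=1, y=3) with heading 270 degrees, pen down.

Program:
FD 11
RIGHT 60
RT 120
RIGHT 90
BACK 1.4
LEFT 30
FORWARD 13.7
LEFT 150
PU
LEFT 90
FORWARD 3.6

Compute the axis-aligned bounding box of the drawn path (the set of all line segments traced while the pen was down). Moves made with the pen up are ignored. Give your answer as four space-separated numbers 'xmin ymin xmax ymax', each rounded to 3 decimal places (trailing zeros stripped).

Answer: -0.4 -8 11.465 3

Derivation:
Executing turtle program step by step:
Start: pos=(1,3), heading=270, pen down
FD 11: (1,3) -> (1,-8) [heading=270, draw]
RT 60: heading 270 -> 210
RT 120: heading 210 -> 90
RT 90: heading 90 -> 0
BK 1.4: (1,-8) -> (-0.4,-8) [heading=0, draw]
LT 30: heading 0 -> 30
FD 13.7: (-0.4,-8) -> (11.465,-1.15) [heading=30, draw]
LT 150: heading 30 -> 180
PU: pen up
LT 90: heading 180 -> 270
FD 3.6: (11.465,-1.15) -> (11.465,-4.75) [heading=270, move]
Final: pos=(11.465,-4.75), heading=270, 3 segment(s) drawn

Segment endpoints: x in {-0.4, 1, 1, 11.465}, y in {-8, -1.15, 3}
xmin=-0.4, ymin=-8, xmax=11.465, ymax=3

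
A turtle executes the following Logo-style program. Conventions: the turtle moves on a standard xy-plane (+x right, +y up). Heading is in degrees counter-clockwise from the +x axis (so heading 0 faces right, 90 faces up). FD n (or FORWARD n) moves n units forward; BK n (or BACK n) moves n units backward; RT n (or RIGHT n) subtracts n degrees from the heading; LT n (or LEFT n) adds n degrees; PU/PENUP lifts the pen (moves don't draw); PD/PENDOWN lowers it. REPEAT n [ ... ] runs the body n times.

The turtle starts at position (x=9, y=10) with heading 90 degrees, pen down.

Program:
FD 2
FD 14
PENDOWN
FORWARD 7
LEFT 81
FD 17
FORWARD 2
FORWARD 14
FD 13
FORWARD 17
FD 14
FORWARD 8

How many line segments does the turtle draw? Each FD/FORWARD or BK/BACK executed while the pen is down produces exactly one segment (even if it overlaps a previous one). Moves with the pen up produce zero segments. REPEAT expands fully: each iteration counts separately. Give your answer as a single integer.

Executing turtle program step by step:
Start: pos=(9,10), heading=90, pen down
FD 2: (9,10) -> (9,12) [heading=90, draw]
FD 14: (9,12) -> (9,26) [heading=90, draw]
PD: pen down
FD 7: (9,26) -> (9,33) [heading=90, draw]
LT 81: heading 90 -> 171
FD 17: (9,33) -> (-7.791,35.659) [heading=171, draw]
FD 2: (-7.791,35.659) -> (-9.766,35.972) [heading=171, draw]
FD 14: (-9.766,35.972) -> (-23.594,38.162) [heading=171, draw]
FD 13: (-23.594,38.162) -> (-36.434,40.196) [heading=171, draw]
FD 17: (-36.434,40.196) -> (-53.224,42.855) [heading=171, draw]
FD 14: (-53.224,42.855) -> (-67.052,45.045) [heading=171, draw]
FD 8: (-67.052,45.045) -> (-74.954,46.297) [heading=171, draw]
Final: pos=(-74.954,46.297), heading=171, 10 segment(s) drawn
Segments drawn: 10

Answer: 10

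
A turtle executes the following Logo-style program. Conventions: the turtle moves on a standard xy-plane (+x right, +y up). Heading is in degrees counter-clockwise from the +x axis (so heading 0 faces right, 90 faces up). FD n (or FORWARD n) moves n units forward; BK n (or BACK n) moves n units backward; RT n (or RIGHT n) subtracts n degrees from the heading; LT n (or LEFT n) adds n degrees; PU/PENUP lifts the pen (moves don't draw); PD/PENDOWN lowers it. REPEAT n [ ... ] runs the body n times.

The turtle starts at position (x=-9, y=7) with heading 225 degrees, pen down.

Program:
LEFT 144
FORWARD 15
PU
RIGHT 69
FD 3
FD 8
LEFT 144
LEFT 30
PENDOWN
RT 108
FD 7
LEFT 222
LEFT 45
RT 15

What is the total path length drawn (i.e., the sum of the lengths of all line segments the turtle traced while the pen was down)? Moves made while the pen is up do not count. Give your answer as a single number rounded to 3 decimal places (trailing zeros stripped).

Answer: 22

Derivation:
Executing turtle program step by step:
Start: pos=(-9,7), heading=225, pen down
LT 144: heading 225 -> 9
FD 15: (-9,7) -> (5.815,9.347) [heading=9, draw]
PU: pen up
RT 69: heading 9 -> 300
FD 3: (5.815,9.347) -> (7.315,6.748) [heading=300, move]
FD 8: (7.315,6.748) -> (11.315,-0.18) [heading=300, move]
LT 144: heading 300 -> 84
LT 30: heading 84 -> 114
PD: pen down
RT 108: heading 114 -> 6
FD 7: (11.315,-0.18) -> (18.277,0.552) [heading=6, draw]
LT 222: heading 6 -> 228
LT 45: heading 228 -> 273
RT 15: heading 273 -> 258
Final: pos=(18.277,0.552), heading=258, 2 segment(s) drawn

Segment lengths:
  seg 1: (-9,7) -> (5.815,9.347), length = 15
  seg 2: (11.315,-0.18) -> (18.277,0.552), length = 7
Total = 22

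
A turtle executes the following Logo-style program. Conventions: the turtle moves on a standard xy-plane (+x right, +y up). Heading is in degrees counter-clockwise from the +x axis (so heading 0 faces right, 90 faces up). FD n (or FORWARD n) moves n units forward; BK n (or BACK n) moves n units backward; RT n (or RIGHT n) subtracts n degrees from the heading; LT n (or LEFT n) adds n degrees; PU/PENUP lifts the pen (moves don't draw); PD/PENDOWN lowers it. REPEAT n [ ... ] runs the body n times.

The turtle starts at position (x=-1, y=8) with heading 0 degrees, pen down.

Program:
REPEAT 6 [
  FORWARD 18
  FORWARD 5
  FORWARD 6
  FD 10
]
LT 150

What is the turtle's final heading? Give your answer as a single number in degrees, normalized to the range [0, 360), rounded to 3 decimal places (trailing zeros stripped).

Executing turtle program step by step:
Start: pos=(-1,8), heading=0, pen down
REPEAT 6 [
  -- iteration 1/6 --
  FD 18: (-1,8) -> (17,8) [heading=0, draw]
  FD 5: (17,8) -> (22,8) [heading=0, draw]
  FD 6: (22,8) -> (28,8) [heading=0, draw]
  FD 10: (28,8) -> (38,8) [heading=0, draw]
  -- iteration 2/6 --
  FD 18: (38,8) -> (56,8) [heading=0, draw]
  FD 5: (56,8) -> (61,8) [heading=0, draw]
  FD 6: (61,8) -> (67,8) [heading=0, draw]
  FD 10: (67,8) -> (77,8) [heading=0, draw]
  -- iteration 3/6 --
  FD 18: (77,8) -> (95,8) [heading=0, draw]
  FD 5: (95,8) -> (100,8) [heading=0, draw]
  FD 6: (100,8) -> (106,8) [heading=0, draw]
  FD 10: (106,8) -> (116,8) [heading=0, draw]
  -- iteration 4/6 --
  FD 18: (116,8) -> (134,8) [heading=0, draw]
  FD 5: (134,8) -> (139,8) [heading=0, draw]
  FD 6: (139,8) -> (145,8) [heading=0, draw]
  FD 10: (145,8) -> (155,8) [heading=0, draw]
  -- iteration 5/6 --
  FD 18: (155,8) -> (173,8) [heading=0, draw]
  FD 5: (173,8) -> (178,8) [heading=0, draw]
  FD 6: (178,8) -> (184,8) [heading=0, draw]
  FD 10: (184,8) -> (194,8) [heading=0, draw]
  -- iteration 6/6 --
  FD 18: (194,8) -> (212,8) [heading=0, draw]
  FD 5: (212,8) -> (217,8) [heading=0, draw]
  FD 6: (217,8) -> (223,8) [heading=0, draw]
  FD 10: (223,8) -> (233,8) [heading=0, draw]
]
LT 150: heading 0 -> 150
Final: pos=(233,8), heading=150, 24 segment(s) drawn

Answer: 150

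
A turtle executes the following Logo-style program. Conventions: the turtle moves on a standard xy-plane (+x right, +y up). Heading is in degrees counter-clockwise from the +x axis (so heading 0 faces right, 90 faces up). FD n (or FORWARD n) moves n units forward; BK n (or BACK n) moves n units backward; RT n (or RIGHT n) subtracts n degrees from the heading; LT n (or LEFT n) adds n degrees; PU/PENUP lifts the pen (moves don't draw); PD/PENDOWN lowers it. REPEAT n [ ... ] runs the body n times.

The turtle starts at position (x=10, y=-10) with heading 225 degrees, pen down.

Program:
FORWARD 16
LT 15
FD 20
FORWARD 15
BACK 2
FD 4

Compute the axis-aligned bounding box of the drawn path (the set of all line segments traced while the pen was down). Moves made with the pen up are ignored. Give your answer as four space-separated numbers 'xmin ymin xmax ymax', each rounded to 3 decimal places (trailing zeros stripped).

Executing turtle program step by step:
Start: pos=(10,-10), heading=225, pen down
FD 16: (10,-10) -> (-1.314,-21.314) [heading=225, draw]
LT 15: heading 225 -> 240
FD 20: (-1.314,-21.314) -> (-11.314,-38.634) [heading=240, draw]
FD 15: (-11.314,-38.634) -> (-18.814,-51.625) [heading=240, draw]
BK 2: (-18.814,-51.625) -> (-17.814,-49.893) [heading=240, draw]
FD 4: (-17.814,-49.893) -> (-19.814,-53.357) [heading=240, draw]
Final: pos=(-19.814,-53.357), heading=240, 5 segment(s) drawn

Segment endpoints: x in {-19.814, -18.814, -17.814, -11.314, -1.314, 10}, y in {-53.357, -51.625, -49.893, -38.634, -21.314, -10}
xmin=-19.814, ymin=-53.357, xmax=10, ymax=-10

Answer: -19.814 -53.357 10 -10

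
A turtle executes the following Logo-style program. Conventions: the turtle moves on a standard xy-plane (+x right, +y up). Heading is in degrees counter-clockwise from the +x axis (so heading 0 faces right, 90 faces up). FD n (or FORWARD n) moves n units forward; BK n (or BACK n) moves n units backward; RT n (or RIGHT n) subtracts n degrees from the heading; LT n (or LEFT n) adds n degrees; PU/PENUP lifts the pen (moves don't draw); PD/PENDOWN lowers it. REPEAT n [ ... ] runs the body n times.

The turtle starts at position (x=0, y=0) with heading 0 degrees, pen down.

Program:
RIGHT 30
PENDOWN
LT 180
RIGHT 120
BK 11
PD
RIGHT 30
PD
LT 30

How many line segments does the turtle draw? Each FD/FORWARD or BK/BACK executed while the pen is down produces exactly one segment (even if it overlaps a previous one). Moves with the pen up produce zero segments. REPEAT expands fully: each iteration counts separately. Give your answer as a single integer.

Answer: 1

Derivation:
Executing turtle program step by step:
Start: pos=(0,0), heading=0, pen down
RT 30: heading 0 -> 330
PD: pen down
LT 180: heading 330 -> 150
RT 120: heading 150 -> 30
BK 11: (0,0) -> (-9.526,-5.5) [heading=30, draw]
PD: pen down
RT 30: heading 30 -> 0
PD: pen down
LT 30: heading 0 -> 30
Final: pos=(-9.526,-5.5), heading=30, 1 segment(s) drawn
Segments drawn: 1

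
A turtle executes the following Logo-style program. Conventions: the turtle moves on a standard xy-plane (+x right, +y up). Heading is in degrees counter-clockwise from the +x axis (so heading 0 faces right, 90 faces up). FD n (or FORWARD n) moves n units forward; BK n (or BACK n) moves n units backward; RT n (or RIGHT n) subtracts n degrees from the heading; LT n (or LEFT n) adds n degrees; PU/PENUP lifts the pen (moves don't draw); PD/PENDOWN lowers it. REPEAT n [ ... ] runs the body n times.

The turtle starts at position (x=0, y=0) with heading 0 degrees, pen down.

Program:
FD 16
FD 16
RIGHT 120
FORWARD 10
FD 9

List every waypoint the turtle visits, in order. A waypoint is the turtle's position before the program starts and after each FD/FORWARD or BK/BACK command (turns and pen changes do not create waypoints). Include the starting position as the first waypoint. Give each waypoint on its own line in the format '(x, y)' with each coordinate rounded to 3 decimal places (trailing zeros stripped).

Executing turtle program step by step:
Start: pos=(0,0), heading=0, pen down
FD 16: (0,0) -> (16,0) [heading=0, draw]
FD 16: (16,0) -> (32,0) [heading=0, draw]
RT 120: heading 0 -> 240
FD 10: (32,0) -> (27,-8.66) [heading=240, draw]
FD 9: (27,-8.66) -> (22.5,-16.454) [heading=240, draw]
Final: pos=(22.5,-16.454), heading=240, 4 segment(s) drawn
Waypoints (5 total):
(0, 0)
(16, 0)
(32, 0)
(27, -8.66)
(22.5, -16.454)

Answer: (0, 0)
(16, 0)
(32, 0)
(27, -8.66)
(22.5, -16.454)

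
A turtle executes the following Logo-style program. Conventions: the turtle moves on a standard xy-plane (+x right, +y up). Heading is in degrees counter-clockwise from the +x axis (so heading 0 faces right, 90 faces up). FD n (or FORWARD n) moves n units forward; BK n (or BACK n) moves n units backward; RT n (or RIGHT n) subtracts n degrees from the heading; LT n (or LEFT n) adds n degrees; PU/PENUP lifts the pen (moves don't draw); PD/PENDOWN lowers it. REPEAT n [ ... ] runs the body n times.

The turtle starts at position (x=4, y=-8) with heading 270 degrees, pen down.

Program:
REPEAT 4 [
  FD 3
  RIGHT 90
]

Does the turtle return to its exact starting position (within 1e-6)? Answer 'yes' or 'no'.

Executing turtle program step by step:
Start: pos=(4,-8), heading=270, pen down
REPEAT 4 [
  -- iteration 1/4 --
  FD 3: (4,-8) -> (4,-11) [heading=270, draw]
  RT 90: heading 270 -> 180
  -- iteration 2/4 --
  FD 3: (4,-11) -> (1,-11) [heading=180, draw]
  RT 90: heading 180 -> 90
  -- iteration 3/4 --
  FD 3: (1,-11) -> (1,-8) [heading=90, draw]
  RT 90: heading 90 -> 0
  -- iteration 4/4 --
  FD 3: (1,-8) -> (4,-8) [heading=0, draw]
  RT 90: heading 0 -> 270
]
Final: pos=(4,-8), heading=270, 4 segment(s) drawn

Start position: (4, -8)
Final position: (4, -8)
Distance = 0; < 1e-6 -> CLOSED

Answer: yes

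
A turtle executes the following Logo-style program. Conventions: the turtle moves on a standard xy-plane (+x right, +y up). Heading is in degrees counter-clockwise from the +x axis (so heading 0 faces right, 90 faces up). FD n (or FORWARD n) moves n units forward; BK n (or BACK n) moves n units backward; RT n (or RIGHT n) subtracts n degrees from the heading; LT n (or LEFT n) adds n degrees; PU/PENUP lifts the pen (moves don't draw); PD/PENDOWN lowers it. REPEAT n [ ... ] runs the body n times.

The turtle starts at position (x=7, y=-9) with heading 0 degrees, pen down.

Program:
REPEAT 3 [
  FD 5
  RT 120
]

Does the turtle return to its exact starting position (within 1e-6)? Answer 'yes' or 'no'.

Answer: yes

Derivation:
Executing turtle program step by step:
Start: pos=(7,-9), heading=0, pen down
REPEAT 3 [
  -- iteration 1/3 --
  FD 5: (7,-9) -> (12,-9) [heading=0, draw]
  RT 120: heading 0 -> 240
  -- iteration 2/3 --
  FD 5: (12,-9) -> (9.5,-13.33) [heading=240, draw]
  RT 120: heading 240 -> 120
  -- iteration 3/3 --
  FD 5: (9.5,-13.33) -> (7,-9) [heading=120, draw]
  RT 120: heading 120 -> 0
]
Final: pos=(7,-9), heading=0, 3 segment(s) drawn

Start position: (7, -9)
Final position: (7, -9)
Distance = 0; < 1e-6 -> CLOSED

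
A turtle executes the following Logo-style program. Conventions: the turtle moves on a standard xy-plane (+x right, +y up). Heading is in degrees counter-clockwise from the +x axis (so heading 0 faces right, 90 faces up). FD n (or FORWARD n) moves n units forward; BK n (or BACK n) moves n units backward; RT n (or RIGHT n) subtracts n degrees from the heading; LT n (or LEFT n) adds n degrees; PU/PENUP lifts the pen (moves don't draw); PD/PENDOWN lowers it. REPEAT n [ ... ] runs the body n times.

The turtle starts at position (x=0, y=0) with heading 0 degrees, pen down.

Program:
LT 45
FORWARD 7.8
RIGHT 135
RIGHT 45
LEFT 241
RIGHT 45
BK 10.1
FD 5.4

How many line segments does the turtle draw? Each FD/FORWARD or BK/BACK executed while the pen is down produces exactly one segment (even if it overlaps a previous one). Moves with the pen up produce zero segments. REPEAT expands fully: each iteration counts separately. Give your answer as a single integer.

Executing turtle program step by step:
Start: pos=(0,0), heading=0, pen down
LT 45: heading 0 -> 45
FD 7.8: (0,0) -> (5.515,5.515) [heading=45, draw]
RT 135: heading 45 -> 270
RT 45: heading 270 -> 225
LT 241: heading 225 -> 106
RT 45: heading 106 -> 61
BK 10.1: (5.515,5.515) -> (0.619,-3.318) [heading=61, draw]
FD 5.4: (0.619,-3.318) -> (3.237,1.405) [heading=61, draw]
Final: pos=(3.237,1.405), heading=61, 3 segment(s) drawn
Segments drawn: 3

Answer: 3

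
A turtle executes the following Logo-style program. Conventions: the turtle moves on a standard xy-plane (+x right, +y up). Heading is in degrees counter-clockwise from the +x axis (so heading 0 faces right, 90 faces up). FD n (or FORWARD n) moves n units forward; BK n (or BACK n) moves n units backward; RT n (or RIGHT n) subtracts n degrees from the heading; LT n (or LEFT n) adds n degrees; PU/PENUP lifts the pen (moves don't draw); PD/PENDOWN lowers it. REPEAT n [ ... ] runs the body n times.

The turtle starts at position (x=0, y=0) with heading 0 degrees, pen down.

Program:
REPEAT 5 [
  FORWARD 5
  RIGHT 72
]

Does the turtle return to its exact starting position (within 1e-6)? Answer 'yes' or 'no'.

Executing turtle program step by step:
Start: pos=(0,0), heading=0, pen down
REPEAT 5 [
  -- iteration 1/5 --
  FD 5: (0,0) -> (5,0) [heading=0, draw]
  RT 72: heading 0 -> 288
  -- iteration 2/5 --
  FD 5: (5,0) -> (6.545,-4.755) [heading=288, draw]
  RT 72: heading 288 -> 216
  -- iteration 3/5 --
  FD 5: (6.545,-4.755) -> (2.5,-7.694) [heading=216, draw]
  RT 72: heading 216 -> 144
  -- iteration 4/5 --
  FD 5: (2.5,-7.694) -> (-1.545,-4.755) [heading=144, draw]
  RT 72: heading 144 -> 72
  -- iteration 5/5 --
  FD 5: (-1.545,-4.755) -> (0,0) [heading=72, draw]
  RT 72: heading 72 -> 0
]
Final: pos=(0,0), heading=0, 5 segment(s) drawn

Start position: (0, 0)
Final position: (0, 0)
Distance = 0; < 1e-6 -> CLOSED

Answer: yes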